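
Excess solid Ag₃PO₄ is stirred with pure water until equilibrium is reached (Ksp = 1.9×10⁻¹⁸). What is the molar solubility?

1.6×10⁻⁵ M

Ag₃PO₄(s) ⇌ 3 Ag⁺(aq) + PO₄³⁻(aq)
With molar solubility s: [Ag⁺] = 3s, [PO₄³⁻] = s.
Ksp = [Ag⁺]^3[PO₄³⁻] = (3s)^3 · s = 27s^4
27s^4 = 1.9×10⁻¹⁸  ⇒  s^4 = 7.0×10⁻²⁰
s = 1.6×10⁻⁵ mol/L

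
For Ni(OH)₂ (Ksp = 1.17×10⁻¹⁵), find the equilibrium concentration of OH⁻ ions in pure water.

1.33×10⁻⁵ M

Ni(OH)₂(s) ⇌ Ni²⁺(aq) + 2 OH⁻(aq)
Call the molar solubility s, so that [Ni²⁺] = s and [OH⁻] = 2s.
Ksp = [Ni²⁺][OH⁻]^2 = s · (2s)^2 = 4s^3 = 1.17×10⁻¹⁵
s = 6.64×10⁻⁶ mol L⁻¹
[OH⁻] = 2s = 1.33×10⁻⁵ mol L⁻¹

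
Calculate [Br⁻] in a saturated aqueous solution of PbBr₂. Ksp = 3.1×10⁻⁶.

PbBr₂(s) ⇌ Pb²⁺(aq) + 2 Br⁻(aq)
For each mole of PbBr₂ that dissolves per liter, [Pb²⁺] = s and [Br⁻] = 2s; let s denote this solubility.
Ksp = [Pb²⁺][Br⁻]^2 = s · (2s)^2 = 4s^3 = 3.1×10⁻⁶
s = 9.2×10⁻³ mol L⁻¹
[Br⁻] = 2s = 1.8×10⁻² mol L⁻¹

1.8×10⁻² M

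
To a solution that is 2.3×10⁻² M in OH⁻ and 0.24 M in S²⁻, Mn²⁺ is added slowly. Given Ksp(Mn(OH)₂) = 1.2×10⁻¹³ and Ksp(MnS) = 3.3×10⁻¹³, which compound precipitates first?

MnS

A salt starts to precipitate once the ion product Q reaches its Ksp.
For Mn(OH)₂: [Mn²⁺] = (Ksp/[OH⁻]^2) = 2.3×10⁻¹⁰ M
For MnS: [Mn²⁺] = (Ksp/[S²⁻]) = 1.4×10⁻¹² M
Since MnS needs less Mn²⁺ to reach saturation, it precipitates first.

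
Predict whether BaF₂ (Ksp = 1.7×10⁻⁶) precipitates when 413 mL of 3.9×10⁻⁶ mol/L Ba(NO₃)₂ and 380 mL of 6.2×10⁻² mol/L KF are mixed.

The combined volume is 793 mL.
[Ba²⁺] = (3.9×10⁻⁶)(413)/793 = 2.0×10⁻⁶ mol/L
[F⁻] = (6.2×10⁻²)(380)/793 = 3.0×10⁻² mol/L
Q = [Ba²⁺][F⁻]^2 = 1.8×10⁻⁹
Q = 1.8×10⁻⁹ < Ksp = 1.7×10⁻⁶, so the solution is unsaturated and no precipitate forms.

No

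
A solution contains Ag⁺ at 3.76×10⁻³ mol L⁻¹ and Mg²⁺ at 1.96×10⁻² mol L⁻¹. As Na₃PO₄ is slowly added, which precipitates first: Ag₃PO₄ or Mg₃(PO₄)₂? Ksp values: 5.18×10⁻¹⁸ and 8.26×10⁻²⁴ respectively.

A salt starts to precipitate once the ion product Q reaches its Ksp.
For Ag₃PO₄: [PO₄³⁻] = (Ksp/[Ag⁺]^3) = 9.74×10⁻¹¹ mol L⁻¹
For Mg₃(PO₄)₂: [PO₄³⁻] = (Ksp/[Mg²⁺]^3)^(1/2) = 1.05×10⁻⁹ mol L⁻¹
Since Ag₃PO₄ needs less PO₄³⁻ to reach saturation, it precipitates first.

Ag₃PO₄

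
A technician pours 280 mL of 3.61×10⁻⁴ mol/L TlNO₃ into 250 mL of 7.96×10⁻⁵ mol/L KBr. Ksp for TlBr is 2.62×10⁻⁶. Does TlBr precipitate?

Total volume after mixing = 280 + 250 = 530 mL.
[Tl⁺] = (3.61×10⁻⁴)(280)/530 = 1.91×10⁻⁴ mol/L
[Br⁻] = (7.96×10⁻⁵)(250)/530 = 3.75×10⁻⁵ mol/L
Q = [Tl⁺][Br⁻] = 7.16×10⁻⁹
Q < Ksp (7.16×10⁻⁹ vs 2.62×10⁻⁶); the solution remains unsaturated and no precipitate forms.

No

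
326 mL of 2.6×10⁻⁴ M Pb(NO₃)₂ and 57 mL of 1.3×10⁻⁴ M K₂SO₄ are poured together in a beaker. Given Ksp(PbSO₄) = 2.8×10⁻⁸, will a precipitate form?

After mixing, V = 326 mL + 57 mL = 383 mL.
[Pb²⁺] = (2.6×10⁻⁴)(326)/383 = 2.2×10⁻⁴ M
[SO₄²⁻] = (1.3×10⁻⁴)(57)/383 = 1.9×10⁻⁵ M
Q = [Pb²⁺][SO₄²⁻] = 4.3×10⁻⁹
Q = 4.3×10⁻⁹ < Ksp = 2.8×10⁻⁸, so the solution is unsaturated and no precipitate forms.

No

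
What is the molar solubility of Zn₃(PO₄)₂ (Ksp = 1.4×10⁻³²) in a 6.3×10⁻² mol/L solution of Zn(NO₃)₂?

Zn₃(PO₄)₂(s) ⇌ 3 Zn²⁺(aq) + 2 PO₄³⁻(aq)
Zn²⁺ is already present at 6.3×10⁻² mol/L. If s mol/L of Zn₃(PO₄)₂ dissolves, [PO₄³⁻] = 2s while [Zn²⁺] ≈ 6.3×10⁻² mol/L.
Ksp = [Zn²⁺]^3[PO₄³⁻]^2 = (6.3×10⁻²)^3(2s)^2
(2s)^2 = 1.4×10⁻³² / (6.3×10⁻²)^3 = 5.6×10⁻²⁹
s = 3.7×10⁻¹⁵ mol/L

3.7×10⁻¹⁵ M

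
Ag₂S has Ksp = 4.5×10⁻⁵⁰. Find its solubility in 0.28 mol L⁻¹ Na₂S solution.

2.0×10⁻²⁵ M

Ag₂S(s) ⇌ 2 Ag⁺(aq) + S²⁻(aq)
S²⁻ is already present at 0.28 mol L⁻¹. If s mol/L of Ag₂S dissolves, [Ag⁺] = 2s while [S²⁻] ≈ 0.28 mol L⁻¹.
Ksp = [Ag⁺]^2[S²⁻] = (2s)^2(0.28)
(2s)^2 = 4.5×10⁻⁵⁰ / (0.28) = 1.6×10⁻⁴⁹
s = 2.0×10⁻²⁵ mol L⁻¹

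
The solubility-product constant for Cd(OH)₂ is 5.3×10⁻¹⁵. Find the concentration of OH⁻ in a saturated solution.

Cd(OH)₂(s) ⇌ Cd²⁺(aq) + 2 OH⁻(aq)
Let s be the molar solubility. Then [Cd²⁺] = s and [OH⁻] = 2s.
Ksp = [Cd²⁺][OH⁻]^2 = s · (2s)^2 = 4s^3 = 5.3×10⁻¹⁵
s = 1.1×10⁻⁵ mol/L
[OH⁻] = 2s = 2.2×10⁻⁵ mol/L

2.2×10⁻⁵ M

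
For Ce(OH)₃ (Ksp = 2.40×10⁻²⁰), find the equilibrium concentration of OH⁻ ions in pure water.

1.64×10⁻⁵ M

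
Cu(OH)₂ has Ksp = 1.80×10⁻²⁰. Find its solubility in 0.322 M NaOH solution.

1.74×10⁻¹⁹ M

Cu(OH)₂(s) ⇌ Cu²⁺(aq) + 2 OH⁻(aq)
With OH⁻ already at 0.322 M and s small, take [OH⁻] ≈ 0.322 M and [Cu²⁺] = s.
Ksp = [Cu²⁺][OH⁻]^2 = s(0.322)^2
s = 1.80×10⁻²⁰ / (0.322)^2 = 1.74×10⁻¹⁹
s = 1.74×10⁻¹⁹ M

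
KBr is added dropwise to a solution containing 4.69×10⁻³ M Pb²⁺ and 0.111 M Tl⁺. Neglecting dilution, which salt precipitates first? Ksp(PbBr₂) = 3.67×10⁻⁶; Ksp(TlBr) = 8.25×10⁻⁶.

A salt starts to precipitate once the ion product Q reaches its Ksp.
For PbBr₂: [Br⁻] = (Ksp/[Pb²⁺])^(1/2) = 2.80×10⁻² M
For TlBr: [Br⁻] = (Ksp/[Tl⁺]) = 7.43×10⁻⁵ M
TlBr requires the lower [Br⁻], so it precipitates first.

TlBr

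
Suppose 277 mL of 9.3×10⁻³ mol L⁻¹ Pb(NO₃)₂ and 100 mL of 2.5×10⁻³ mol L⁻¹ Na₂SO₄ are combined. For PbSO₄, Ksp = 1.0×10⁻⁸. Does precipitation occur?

Yes

The combined volume is 377 mL.
[Pb²⁺] = (9.3×10⁻³)(277)/377 = 6.8×10⁻³ mol L⁻¹
[SO₄²⁻] = (2.5×10⁻³)(100)/377 = 6.6×10⁻⁴ mol L⁻¹
Q = [Pb²⁺][SO₄²⁻] = 4.5×10⁻⁶
Since Q (4.5×10⁻⁶) exceeds Ksp (1.0×10⁻⁸), PbSO₄ will precipitate.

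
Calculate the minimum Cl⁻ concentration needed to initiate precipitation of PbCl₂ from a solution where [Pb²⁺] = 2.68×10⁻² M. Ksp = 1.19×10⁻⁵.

The threshold for precipitation is Q = Ksp.
PbCl₂(s) ⇌ Pb²⁺(aq) + 2 Cl⁻(aq)
Ksp = [Pb²⁺][Cl⁻]^2 = [Cl⁻]^2(2.68×10⁻²)
[Cl⁻]^2 = 1.19×10⁻⁵ / (2.68×10⁻²) = 4.44×10⁻⁴
[Cl⁻] = 2.11×10⁻² M

2.11×10⁻² M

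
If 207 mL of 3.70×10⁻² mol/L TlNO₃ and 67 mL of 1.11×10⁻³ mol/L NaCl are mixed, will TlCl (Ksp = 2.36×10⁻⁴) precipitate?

No

After mixing, V = 207 mL + 67 mL = 274 mL.
[Tl⁺] = (3.70×10⁻²)(207)/274 = 2.80×10⁻² mol/L
[Cl⁻] = (1.11×10⁻³)(67)/274 = 2.71×10⁻⁴ mol/L
Q = [Tl⁺][Cl⁻] = 7.59×10⁻⁶
Q = 7.59×10⁻⁶ < Ksp = 2.36×10⁻⁴, so the solution is unsaturated and no precipitate forms.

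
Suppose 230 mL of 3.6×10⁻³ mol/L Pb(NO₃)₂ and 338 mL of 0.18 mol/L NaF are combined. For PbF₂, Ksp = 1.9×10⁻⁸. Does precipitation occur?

Yes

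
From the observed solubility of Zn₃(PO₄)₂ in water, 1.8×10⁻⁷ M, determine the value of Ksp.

Zn₃(PO₄)₂(s) ⇌ 3 Zn²⁺(aq) + 2 PO₄³⁻(aq)
With molar solubility s: [Zn²⁺] = 3s, [PO₄³⁻] = 2s.
Ksp = [Zn²⁺]^3[PO₄³⁻]^2 = (3s)^3 · (2s)^2 = 108s^5
Ksp = 108 × (1.8×10⁻⁷)^5 = 2.0×10⁻³²

Ksp = 2.0×10⁻³²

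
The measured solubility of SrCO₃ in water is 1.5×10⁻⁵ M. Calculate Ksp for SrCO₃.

SrCO₃(s) ⇌ Sr²⁺(aq) + CO₃²⁻(aq)
With molar solubility s: [Sr²⁺] = s, [CO₃²⁻] = s.
Ksp = [Sr²⁺][CO₃²⁻] = s · s = s^2
Ksp = (1.5×10⁻⁵)^2 = 2.3×10⁻¹⁰

Ksp = 2.3×10⁻¹⁰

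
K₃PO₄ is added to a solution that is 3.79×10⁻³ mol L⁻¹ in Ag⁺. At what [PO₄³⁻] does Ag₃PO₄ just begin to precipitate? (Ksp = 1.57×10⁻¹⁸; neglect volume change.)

2.88×10⁻¹¹ M

The threshold for precipitation is Q = Ksp.
Ag₃PO₄(s) ⇌ 3 Ag⁺(aq) + PO₄³⁻(aq)
Ksp = [Ag⁺]^3[PO₄³⁻] = [PO₄³⁻](3.79×10⁻³)^3
[PO₄³⁻] = 1.57×10⁻¹⁸ / (3.79×10⁻³)^3 = 2.88×10⁻¹¹
[PO₄³⁻] = 2.88×10⁻¹¹ mol L⁻¹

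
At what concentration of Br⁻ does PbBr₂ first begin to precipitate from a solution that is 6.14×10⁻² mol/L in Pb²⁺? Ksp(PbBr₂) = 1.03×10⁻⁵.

1.30×10⁻² M

Each salt precipitates once Q = Ksp for that salt.
PbBr₂(s) ⇌ Pb²⁺(aq) + 2 Br⁻(aq)
Ksp = [Pb²⁺][Br⁻]^2 = [Br⁻]^2(6.14×10⁻²)
[Br⁻]^2 = 1.03×10⁻⁵ / (6.14×10⁻²) = 1.68×10⁻⁴
[Br⁻] = 1.30×10⁻² mol/L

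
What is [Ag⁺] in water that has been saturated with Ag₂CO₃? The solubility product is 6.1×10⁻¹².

2.3×10⁻⁴ M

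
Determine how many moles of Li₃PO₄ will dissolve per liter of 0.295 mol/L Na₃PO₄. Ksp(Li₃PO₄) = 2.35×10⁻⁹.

6.66×10⁻⁴ M

Li₃PO₄(s) ⇌ 3 Li⁺(aq) + PO₄³⁻(aq)
The solution already contains PO₄³⁻ at 0.295 mol/L. Let s be the molar solubility of Li₃PO₄.
[PO₄³⁻] ≈ 0.295 mol/L (common ion dominates); [Li⁺] = 3s.
Ksp = [Li⁺]^3[PO₄³⁻] = (3s)^3(0.295)
(3s)^3 = 2.35×10⁻⁹ / (0.295) = 7.97×10⁻⁹
s = 6.66×10⁻⁴ mol/L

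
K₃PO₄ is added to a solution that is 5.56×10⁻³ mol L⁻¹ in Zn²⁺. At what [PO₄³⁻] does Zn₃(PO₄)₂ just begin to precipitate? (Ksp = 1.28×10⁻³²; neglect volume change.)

The threshold for precipitation is Q = Ksp.
Zn₃(PO₄)₂(s) ⇌ 3 Zn²⁺(aq) + 2 PO₄³⁻(aq)
Ksp = [Zn²⁺]^3[PO₄³⁻]^2 = [PO₄³⁻]^2(5.56×10⁻³)^3
[PO₄³⁻]^2 = 1.28×10⁻³² / (5.56×10⁻³)^3 = 7.45×10⁻²⁶
[PO₄³⁻] = 2.73×10⁻¹³ mol L⁻¹

2.73×10⁻¹³ M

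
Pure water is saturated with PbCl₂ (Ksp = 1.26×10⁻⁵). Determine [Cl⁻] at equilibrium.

2.93×10⁻² M

PbCl₂(s) ⇌ Pb²⁺(aq) + 2 Cl⁻(aq)
With molar solubility s: [Pb²⁺] = s, [Cl⁻] = 2s.
Ksp = [Pb²⁺][Cl⁻]^2 = s · (2s)^2 = 4s^3 = 1.26×10⁻⁵
s = 1.47×10⁻² mol/L
[Cl⁻] = 2s = 2.93×10⁻² mol/L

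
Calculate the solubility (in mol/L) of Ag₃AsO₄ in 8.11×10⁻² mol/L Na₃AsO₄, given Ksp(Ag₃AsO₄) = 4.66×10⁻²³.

2.77×10⁻⁸ M

Ag₃AsO₄(s) ⇌ 3 Ag⁺(aq) + AsO₄³⁻(aq)
With AsO₄³⁻ already at 8.11×10⁻² mol/L and s small, take [AsO₄³⁻] ≈ 8.11×10⁻² mol/L and [Ag⁺] = 3s.
Ksp = [Ag⁺]^3[AsO₄³⁻] = (3s)^3(8.11×10⁻²)
(3s)^3 = 4.66×10⁻²³ / (8.11×10⁻²) = 5.75×10⁻²²
s = 2.77×10⁻⁸ mol/L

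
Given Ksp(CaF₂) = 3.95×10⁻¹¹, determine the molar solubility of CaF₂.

2.15×10⁻⁴ M

CaF₂(s) ⇌ Ca²⁺(aq) + 2 F⁻(aq)
If s mol/L of CaF₂ dissolves, [Ca²⁺] = s and [F⁻] = 2s.
Ksp = [Ca²⁺][F⁻]^2 = s · (2s)^2 = 4s^3
4s^3 = 3.95×10⁻¹¹  ⇒  s^3 = 9.88×10⁻¹²
s = (9.88×10⁻¹²)^(1/3) = 2.15×10⁻⁴ mol/L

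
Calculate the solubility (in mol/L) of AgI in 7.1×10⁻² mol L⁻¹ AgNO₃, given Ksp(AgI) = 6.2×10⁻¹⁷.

AgI(s) ⇌ Ag⁺(aq) + I⁻(aq)
The solution already contains Ag⁺ at 7.1×10⁻² mol L⁻¹. Let s be the molar solubility of AgI.
[Ag⁺] ≈ 7.1×10⁻² mol L⁻¹ (common ion dominates); [I⁻] = s.
Ksp = [Ag⁺][I⁻] = (7.1×10⁻²)s
s = 6.2×10⁻¹⁷ / (7.1×10⁻²) = 8.7×10⁻¹⁶
s = 8.7×10⁻¹⁶ mol L⁻¹

8.7×10⁻¹⁶ M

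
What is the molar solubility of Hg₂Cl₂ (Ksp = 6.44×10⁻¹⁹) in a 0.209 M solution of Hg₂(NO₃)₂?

8.78×10⁻¹⁰ M

Hg₂Cl₂(s) ⇌ Hg₂²⁺(aq) + 2 Cl⁻(aq)
Let s be the solubility of Hg₂Cl₂ here. The common ion gives [Hg₂²⁺] ≈ 0.209 M, and [Cl⁻] = 2s.
Ksp = [Hg₂²⁺][Cl⁻]^2 = (0.209)(2s)^2
(2s)^2 = 6.44×10⁻¹⁹ / (0.209) = 3.08×10⁻¹⁸
s = 8.78×10⁻¹⁰ M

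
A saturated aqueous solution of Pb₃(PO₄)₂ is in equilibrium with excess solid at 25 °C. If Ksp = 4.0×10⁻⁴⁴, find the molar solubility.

Pb₃(PO₄)₂(s) ⇌ 3 Pb²⁺(aq) + 2 PO₄³⁻(aq)
Let s be the molar solubility. Then [Pb²⁺] = 3s and [PO₄³⁻] = 2s.
Ksp = [Pb²⁺]^3[PO₄³⁻]^2 = (3s)^3 · (2s)^2 = 108s^5
108s^5 = 4.0×10⁻⁴⁴  ⇒  s^5 = 3.7×10⁻⁴⁶
Taking the 5th root, s = 8.2×10⁻¹⁰ mol L⁻¹.

8.2×10⁻¹⁰ M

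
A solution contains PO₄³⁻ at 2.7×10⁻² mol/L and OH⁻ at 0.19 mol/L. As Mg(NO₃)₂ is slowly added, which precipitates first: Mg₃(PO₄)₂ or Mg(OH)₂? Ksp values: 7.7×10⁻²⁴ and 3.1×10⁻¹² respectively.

Mg(OH)₂

Each salt precipitates once Q = Ksp for that salt.
For Mg₃(PO₄)₂: [Mg²⁺] = (Ksp/[PO₄³⁻]^2)^(1/3) = 2.2×10⁻⁷ mol/L
For Mg(OH)₂: [Mg²⁺] = (Ksp/[OH⁻]^2) = 8.6×10⁻¹¹ mol/L
Mg(OH)₂ requires the lower [Mg²⁺], so it precipitates first.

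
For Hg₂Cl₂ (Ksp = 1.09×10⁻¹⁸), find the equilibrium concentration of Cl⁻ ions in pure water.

1.30×10⁻⁶ M

Hg₂Cl₂(s) ⇌ Hg₂²⁺(aq) + 2 Cl⁻(aq)
If s mol/L of Hg₂Cl₂ dissolves, [Hg₂²⁺] = s and [Cl⁻] = 2s.
Ksp = [Hg₂²⁺][Cl⁻]^2 = s · (2s)^2 = 4s^3 = 1.09×10⁻¹⁸
s = 6.48×10⁻⁷ mol L⁻¹
[Cl⁻] = 2s = 1.30×10⁻⁶ mol L⁻¹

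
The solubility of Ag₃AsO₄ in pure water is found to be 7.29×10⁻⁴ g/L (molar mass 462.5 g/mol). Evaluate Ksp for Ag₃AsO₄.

Ksp = 1.67×10⁻²²

Molar solubility s = (7.29×10⁻⁴ g/L) / (462.5 g/mol) = 1.5762×10⁻⁶ mol/L
Ag₃AsO₄(s) ⇌ 3 Ag⁺(aq) + AsO₄³⁻(aq)
With molar solubility s: [Ag⁺] = 3s, [AsO₄³⁻] = s.
Ksp = [Ag⁺]^3[AsO₄³⁻] = (3s)^3 · s = 27s^4
Ksp = 27 × (1.5762×10⁻⁶)^4 = 1.67×10⁻²²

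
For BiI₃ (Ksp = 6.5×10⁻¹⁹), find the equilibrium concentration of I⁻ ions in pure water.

BiI₃(s) ⇌ Bi³⁺(aq) + 3 I⁻(aq)
For each mole of BiI₃ that dissolves per liter, [Bi³⁺] = s and [I⁻] = 3s; let s denote this solubility.
Ksp = [Bi³⁺][I⁻]^3 = s · (3s)^3 = 27s^4 = 6.5×10⁻¹⁹
s = 1.2×10⁻⁵ mol/L
[I⁻] = 3s = 3.7×10⁻⁵ mol/L

3.7×10⁻⁵ M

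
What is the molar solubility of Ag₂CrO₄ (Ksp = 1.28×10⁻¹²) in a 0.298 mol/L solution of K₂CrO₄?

1.04×10⁻⁶ M

Ag₂CrO₄(s) ⇌ 2 Ag⁺(aq) + CrO₄²⁻(aq)
CrO₄²⁻ is already present at 0.298 mol/L. If s mol/L of Ag₂CrO₄ dissolves, [Ag⁺] = 2s while [CrO₄²⁻] ≈ 0.298 mol/L.
Ksp = [Ag⁺]^2[CrO₄²⁻] = (2s)^2(0.298)
(2s)^2 = 1.28×10⁻¹² / (0.298) = 4.30×10⁻¹²
s = 1.04×10⁻⁶ mol/L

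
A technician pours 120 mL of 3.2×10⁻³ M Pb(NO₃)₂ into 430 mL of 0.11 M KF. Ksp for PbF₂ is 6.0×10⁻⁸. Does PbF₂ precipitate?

The combined volume is 550 mL.
[Pb²⁺] = (3.2×10⁻³)(120)/550 = 7.0×10⁻⁴ M
[F⁻] = (0.11)(430)/550 = 8.6×10⁻² M
Q = [Pb²⁺][F⁻]^2 = 5.2×10⁻⁶
Q = 5.2×10⁻⁶ > Ksp = 6.0×10⁻⁸, so the solution is supersaturated and PbF₂ precipitates.

Yes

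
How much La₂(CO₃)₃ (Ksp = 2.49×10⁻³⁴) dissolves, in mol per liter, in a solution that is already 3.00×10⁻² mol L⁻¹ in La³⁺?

La₂(CO₃)₃(s) ⇌ 2 La³⁺(aq) + 3 CO₃²⁻(aq)
Let s be the solubility of La₂(CO₃)₃ here. The common ion gives [La³⁺] ≈ 3.00×10⁻² mol L⁻¹, and [CO₃²⁻] = 3s.
Ksp = [La³⁺]^2[CO₃²⁻]^3 = (3.00×10⁻²)^2(3s)^3
(3s)^3 = 2.49×10⁻³⁴ / (3.00×10⁻²)^2 = 2.77×10⁻³¹
s = 2.17×10⁻¹¹ mol L⁻¹

2.17×10⁻¹¹ M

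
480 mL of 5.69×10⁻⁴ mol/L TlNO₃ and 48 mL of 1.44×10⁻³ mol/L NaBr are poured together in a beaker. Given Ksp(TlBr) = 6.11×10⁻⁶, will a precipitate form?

No

Total volume after mixing = 480 + 48 = 528 mL.
[Tl⁺] = (5.69×10⁻⁴)(480)/528 = 5.17×10⁻⁴ mol/L
[Br⁻] = (1.44×10⁻³)(48)/528 = 1.31×10⁻⁴ mol/L
Q = [Tl⁺][Br⁻] = 6.77×10⁻⁸
Q < Ksp (6.77×10⁻⁸ vs 6.11×10⁻⁶); the solution remains unsaturated and no precipitate forms.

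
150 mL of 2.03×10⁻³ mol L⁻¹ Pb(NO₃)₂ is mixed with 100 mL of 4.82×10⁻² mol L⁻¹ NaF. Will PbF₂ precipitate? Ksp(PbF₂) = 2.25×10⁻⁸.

Yes

The combined volume is 250 mL.
[Pb²⁺] = (2.03×10⁻³)(150)/250 = 1.22×10⁻³ mol L⁻¹
[F⁻] = (4.82×10⁻²)(100)/250 = 1.93×10⁻² mol L⁻¹
Q = [Pb²⁺][F⁻]^2 = 4.53×10⁻⁷
Because Q > Ksp (4.53×10⁻⁷ vs 2.25×10⁻⁸), a precipitate of PbF₂ forms.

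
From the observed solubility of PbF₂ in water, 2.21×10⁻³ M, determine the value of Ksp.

Ksp = 4.32×10⁻⁸

PbF₂(s) ⇌ Pb²⁺(aq) + 2 F⁻(aq)
With molar solubility s: [Pb²⁺] = s, [F⁻] = 2s.
Ksp = [Pb²⁺][F⁻]^2 = s · (2s)^2 = 4s^3
Ksp = 4 × (2.21×10⁻³)^3 = 4.32×10⁻⁸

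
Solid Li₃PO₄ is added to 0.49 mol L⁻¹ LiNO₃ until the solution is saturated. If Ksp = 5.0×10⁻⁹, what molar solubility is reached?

Li₃PO₄(s) ⇌ 3 Li⁺(aq) + PO₄³⁻(aq)
Li⁺ is already present at 0.49 mol L⁻¹. If s mol/L of Li₃PO₄ dissolves, [PO₄³⁻] = s while [Li⁺] ≈ 0.49 mol L⁻¹.
Ksp = [Li⁺]^3[PO₄³⁻] = (0.49)^3s
s = 5.0×10⁻⁹ / (0.49)^3 = 4.2×10⁻⁸
s = 4.2×10⁻⁸ mol L⁻¹

4.2×10⁻⁸ M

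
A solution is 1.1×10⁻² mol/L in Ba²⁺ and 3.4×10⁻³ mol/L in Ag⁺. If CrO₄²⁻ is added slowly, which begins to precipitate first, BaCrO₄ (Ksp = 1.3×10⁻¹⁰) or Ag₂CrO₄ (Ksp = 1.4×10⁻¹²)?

The threshold for precipitation is Q = Ksp.
For BaCrO₄: [CrO₄²⁻] = (Ksp/[Ba²⁺]) = 1.2×10⁻⁸ mol/L
For Ag₂CrO₄: [CrO₄²⁻] = (Ksp/[Ag⁺]^2) = 1.2×10⁻⁷ mol/L
The smaller threshold [CrO₄²⁻] is reached first, so BaCrO₄ precipitates first.

BaCrO₄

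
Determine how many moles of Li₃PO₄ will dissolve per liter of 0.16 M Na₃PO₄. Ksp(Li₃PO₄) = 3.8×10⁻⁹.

9.6×10⁻⁴ M

Li₃PO₄(s) ⇌ 3 Li⁺(aq) + PO₄³⁻(aq)
Let s be the solubility of Li₃PO₄ here. The common ion gives [PO₄³⁻] ≈ 0.16 M, and [Li⁺] = 3s.
Ksp = [Li⁺]^3[PO₄³⁻] = (3s)^3(0.16)
(3s)^3 = 3.8×10⁻⁹ / (0.16) = 2.4×10⁻⁸
s = 9.6×10⁻⁴ M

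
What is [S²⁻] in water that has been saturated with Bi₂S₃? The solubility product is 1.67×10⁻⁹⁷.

Bi₂S₃(s) ⇌ 2 Bi³⁺(aq) + 3 S²⁻(aq)
With molar solubility s: [Bi³⁺] = 2s, [S²⁻] = 3s.
Ksp = [Bi³⁺]^2[S²⁻]^3 = (2s)^2 · (3s)^3 = 108s^5 = 1.67×10⁻⁹⁷
s = 1.73×10⁻²⁰ mol/L
[S²⁻] = 3s = 5.19×10⁻²⁰ mol/L

5.19×10⁻²⁰ M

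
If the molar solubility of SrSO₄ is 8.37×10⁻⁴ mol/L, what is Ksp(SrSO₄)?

SrSO₄(s) ⇌ Sr²⁺(aq) + SO₄²⁻(aq)
With molar solubility s: [Sr²⁺] = s, [SO₄²⁻] = s.
Ksp = [Sr²⁺][SO₄²⁻] = s · s = s^2
Ksp = (8.37×10⁻⁴)^2 = 7.01×10⁻⁷

Ksp = 7.01×10⁻⁷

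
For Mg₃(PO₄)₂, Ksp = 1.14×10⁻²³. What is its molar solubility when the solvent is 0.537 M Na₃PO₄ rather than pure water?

1.14×10⁻⁸ M

Mg₃(PO₄)₂(s) ⇌ 3 Mg²⁺(aq) + 2 PO₄³⁻(aq)
Let s be the solubility of Mg₃(PO₄)₂ here. The common ion gives [PO₄³⁻] ≈ 0.537 M, and [Mg²⁺] = 3s.
Ksp = [Mg²⁺]^3[PO₄³⁻]^2 = (3s)^3(0.537)^2
(3s)^3 = 1.14×10⁻²³ / (0.537)^2 = 3.95×10⁻²³
s = 1.14×10⁻⁸ M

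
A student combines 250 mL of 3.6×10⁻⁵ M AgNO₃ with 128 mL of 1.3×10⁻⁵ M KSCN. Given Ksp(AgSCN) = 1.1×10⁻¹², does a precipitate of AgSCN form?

The combined volume is 378 mL.
[Ag⁺] = (3.6×10⁻⁵)(250)/378 = 2.4×10⁻⁵ M
[SCN⁻] = (1.3×10⁻⁵)(128)/378 = 4.4×10⁻⁶ M
Q = [Ag⁺][SCN⁻] = 1.0×10⁻¹⁰
Q = 1.0×10⁻¹⁰ > Ksp = 1.1×10⁻¹², so the solution is supersaturated and AgSCN precipitates.

Yes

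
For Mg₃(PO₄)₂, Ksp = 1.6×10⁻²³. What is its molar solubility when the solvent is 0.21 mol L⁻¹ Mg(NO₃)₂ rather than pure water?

Mg₃(PO₄)₂(s) ⇌ 3 Mg²⁺(aq) + 2 PO₄³⁻(aq)
Let s be the solubility of Mg₃(PO₄)₂ here. The common ion gives [Mg²⁺] ≈ 0.21 mol L⁻¹, and [PO₄³⁻] = 2s.
Ksp = [Mg²⁺]^3[PO₄³⁻]^2 = (0.21)^3(2s)^2
(2s)^2 = 1.6×10⁻²³ / (0.21)^3 = 1.7×10⁻²¹
s = 2.1×10⁻¹¹ mol L⁻¹

2.1×10⁻¹¹ M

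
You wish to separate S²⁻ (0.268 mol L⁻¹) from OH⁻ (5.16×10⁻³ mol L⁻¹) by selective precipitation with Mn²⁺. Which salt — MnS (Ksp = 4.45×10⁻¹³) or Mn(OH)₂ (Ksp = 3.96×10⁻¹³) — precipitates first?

Each salt precipitates once Q = Ksp for that salt.
For MnS: [Mn²⁺] = (Ksp/[S²⁻]) = 1.66×10⁻¹² mol L⁻¹
For Mn(OH)₂: [Mn²⁺] = (Ksp/[OH⁻]^2) = 1.49×10⁻⁸ mol L⁻¹
Since MnS needs less Mn²⁺ to reach saturation, it precipitates first.

MnS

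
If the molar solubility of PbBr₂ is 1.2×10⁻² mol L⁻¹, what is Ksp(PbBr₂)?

PbBr₂(s) ⇌ Pb²⁺(aq) + 2 Br⁻(aq)
For each mole of PbBr₂ that dissolves per liter, [Pb²⁺] = s and [Br⁻] = 2s; let s denote this solubility.
Ksp = [Pb²⁺][Br⁻]^2 = s · (2s)^2 = 4s^3
Ksp = 4 × (1.2×10⁻²)^3 = 6.9×10⁻⁶

Ksp = 6.9×10⁻⁶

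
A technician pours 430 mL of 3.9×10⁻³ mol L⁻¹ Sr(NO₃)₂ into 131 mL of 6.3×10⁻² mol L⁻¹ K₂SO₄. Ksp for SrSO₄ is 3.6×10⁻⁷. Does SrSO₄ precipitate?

The combined volume is 561 mL.
[Sr²⁺] = (3.9×10⁻³)(430)/561 = 3.0×10⁻³ mol L⁻¹
[SO₄²⁻] = (6.3×10⁻²)(131)/561 = 1.5×10⁻² mol L⁻¹
Q = [Sr²⁺][SO₄²⁻] = 4.4×10⁻⁵
Q = 4.4×10⁻⁵ > Ksp = 3.6×10⁻⁷, so the solution is supersaturated and SrSO₄ precipitates.

Yes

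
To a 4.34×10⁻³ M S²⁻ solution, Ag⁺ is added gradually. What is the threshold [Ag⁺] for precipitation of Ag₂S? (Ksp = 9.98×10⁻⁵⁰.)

A salt starts to precipitate once the ion product Q reaches its Ksp.
Ag₂S(s) ⇌ 2 Ag⁺(aq) + S²⁻(aq)
Ksp = [Ag⁺]^2[S²⁻] = [Ag⁺]^2(4.34×10⁻³)
[Ag⁺]^2 = 9.98×10⁻⁵⁰ / (4.34×10⁻³) = 2.30×10⁻⁴⁷
[Ag⁺] = 4.80×10⁻²⁴ M

4.80×10⁻²⁴ M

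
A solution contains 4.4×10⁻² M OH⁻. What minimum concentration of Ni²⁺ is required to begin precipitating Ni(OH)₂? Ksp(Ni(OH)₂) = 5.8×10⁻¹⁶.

3.0×10⁻¹³ M

Precipitation of each salt begins when its ion product equals Ksp.
Ni(OH)₂(s) ⇌ Ni²⁺(aq) + 2 OH⁻(aq)
Ksp = [Ni²⁺][OH⁻]^2 = [Ni²⁺](4.4×10⁻²)^2
[Ni²⁺] = 5.8×10⁻¹⁶ / (4.4×10⁻²)^2 = 3.0×10⁻¹³
[Ni²⁺] = 3.0×10⁻¹³ M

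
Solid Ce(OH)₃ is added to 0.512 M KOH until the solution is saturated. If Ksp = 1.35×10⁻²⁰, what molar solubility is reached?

1.01×10⁻¹⁹ M

Ce(OH)₃(s) ⇌ Ce³⁺(aq) + 3 OH⁻(aq)
OH⁻ is already present at 0.512 M. If s mol/L of Ce(OH)₃ dissolves, [Ce³⁺] = s while [OH⁻] ≈ 0.512 M.
Ksp = [Ce³⁺][OH⁻]^3 = s(0.512)^3
s = 1.35×10⁻²⁰ / (0.512)^3 = 1.01×10⁻¹⁹
s = 1.01×10⁻¹⁹ M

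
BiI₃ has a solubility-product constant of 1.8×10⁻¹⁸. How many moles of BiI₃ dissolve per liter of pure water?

1.6×10⁻⁵ M

BiI₃(s) ⇌ Bi³⁺(aq) + 3 I⁻(aq)
Call the molar solubility s, so that [Bi³⁺] = s and [I⁻] = 3s.
Ksp = [Bi³⁺][I⁻]^3 = s · (3s)^3 = 27s^4
27s^4 = 1.8×10⁻¹⁸  ⇒  s^4 = 6.7×10⁻²⁰
s = 1.6×10⁻⁵ M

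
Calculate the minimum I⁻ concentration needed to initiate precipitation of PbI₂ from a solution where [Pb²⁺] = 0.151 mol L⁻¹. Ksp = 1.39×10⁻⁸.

3.03×10⁻⁴ M

Precipitation of each salt begins when its ion product equals Ksp.
PbI₂(s) ⇌ Pb²⁺(aq) + 2 I⁻(aq)
Ksp = [Pb²⁺][I⁻]^2 = [I⁻]^2(0.151)
[I⁻]^2 = 1.39×10⁻⁸ / (0.151) = 9.21×10⁻⁸
[I⁻] = 3.03×10⁻⁴ mol L⁻¹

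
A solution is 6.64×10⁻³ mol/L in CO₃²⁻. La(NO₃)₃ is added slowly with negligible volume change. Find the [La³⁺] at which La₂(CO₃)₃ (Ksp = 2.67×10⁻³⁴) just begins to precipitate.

3.02×10⁻¹⁴ M

Precipitation begins when Q = Ksp.
La₂(CO₃)₃(s) ⇌ 2 La³⁺(aq) + 3 CO₃²⁻(aq)
Ksp = [La³⁺]^2[CO₃²⁻]^3 = [La³⁺]^2(6.64×10⁻³)^3
[La³⁺]^2 = 2.67×10⁻³⁴ / (6.64×10⁻³)^3 = 9.12×10⁻²⁸
[La³⁺] = 3.02×10⁻¹⁴ mol/L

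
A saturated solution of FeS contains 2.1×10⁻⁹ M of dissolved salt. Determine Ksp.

Ksp = 4.4×10⁻¹⁸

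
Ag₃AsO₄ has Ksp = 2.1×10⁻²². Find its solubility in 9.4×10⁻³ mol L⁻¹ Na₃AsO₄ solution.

9.4×10⁻⁸ M

Ag₃AsO₄(s) ⇌ 3 Ag⁺(aq) + AsO₄³⁻(aq)
Let s be the solubility of Ag₃AsO₄ here. The common ion gives [AsO₄³⁻] ≈ 9.4×10⁻³ mol L⁻¹, and [Ag⁺] = 3s.
Ksp = [Ag⁺]^3[AsO₄³⁻] = (3s)^3(9.4×10⁻³)
(3s)^3 = 2.1×10⁻²² / (9.4×10⁻³) = 2.2×10⁻²⁰
s = 9.4×10⁻⁸ mol L⁻¹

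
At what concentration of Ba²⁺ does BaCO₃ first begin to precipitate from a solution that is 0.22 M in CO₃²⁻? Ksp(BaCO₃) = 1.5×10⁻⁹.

Precipitation begins when Q = Ksp.
BaCO₃(s) ⇌ Ba²⁺(aq) + CO₃²⁻(aq)
Ksp = [Ba²⁺][CO₃²⁻] = [Ba²⁺](0.22)
[Ba²⁺] = 1.5×10⁻⁹ / (0.22) = 6.8×10⁻⁹
[Ba²⁺] = 6.8×10⁻⁹ M

6.8×10⁻⁹ M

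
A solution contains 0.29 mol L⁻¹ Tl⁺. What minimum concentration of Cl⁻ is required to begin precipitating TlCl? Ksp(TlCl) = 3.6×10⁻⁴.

Precipitation begins when Q = Ksp.
TlCl(s) ⇌ Tl⁺(aq) + Cl⁻(aq)
Ksp = [Tl⁺][Cl⁻] = [Cl⁻](0.29)
[Cl⁻] = 3.6×10⁻⁴ / (0.29) = 1.2×10⁻³
[Cl⁻] = 1.2×10⁻³ mol L⁻¹

1.2×10⁻³ M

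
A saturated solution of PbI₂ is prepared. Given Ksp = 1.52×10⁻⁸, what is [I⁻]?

PbI₂(s) ⇌ Pb²⁺(aq) + 2 I⁻(aq)
For each mole of PbI₂ that dissolves per liter, [Pb²⁺] = s and [I⁻] = 2s; let s denote this solubility.
Ksp = [Pb²⁺][I⁻]^2 = s · (2s)^2 = 4s^3 = 1.52×10⁻⁸
s = 1.56×10⁻³ M
[I⁻] = 2s = 3.12×10⁻³ M

3.12×10⁻³ M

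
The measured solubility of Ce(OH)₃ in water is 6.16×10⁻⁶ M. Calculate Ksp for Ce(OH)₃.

Ce(OH)₃(s) ⇌ Ce³⁺(aq) + 3 OH⁻(aq)
Call the molar solubility s, so that [Ce³⁺] = s and [OH⁻] = 3s.
Ksp = [Ce³⁺][OH⁻]^3 = s · (3s)^3 = 27s^4
Ksp = 27 × (6.16×10⁻⁶)^4 = 3.89×10⁻²⁰

Ksp = 3.89×10⁻²⁰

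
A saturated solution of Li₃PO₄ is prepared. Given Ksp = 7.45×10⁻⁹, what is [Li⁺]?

1.22×10⁻² M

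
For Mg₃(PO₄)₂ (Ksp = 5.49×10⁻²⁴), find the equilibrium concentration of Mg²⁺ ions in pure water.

Mg₃(PO₄)₂(s) ⇌ 3 Mg²⁺(aq) + 2 PO₄³⁻(aq)
For each mole of Mg₃(PO₄)₂ that dissolves per liter, [Mg²⁺] = 3s and [PO₄³⁻] = 2s; let s denote this solubility.
Ksp = [Mg²⁺]^3[PO₄³⁻]^2 = (3s)^3 · (2s)^2 = 108s^5 = 5.49×10⁻²⁴
s = 8.73×10⁻⁶ mol L⁻¹
[Mg²⁺] = 3s = 2.62×10⁻⁵ mol L⁻¹

2.62×10⁻⁵ M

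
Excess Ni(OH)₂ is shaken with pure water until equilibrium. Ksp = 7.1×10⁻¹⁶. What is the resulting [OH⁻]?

1.1×10⁻⁵ M

Ni(OH)₂(s) ⇌ Ni²⁺(aq) + 2 OH⁻(aq)
For each mole of Ni(OH)₂ that dissolves per liter, [Ni²⁺] = s and [OH⁻] = 2s; let s denote this solubility.
Ksp = [Ni²⁺][OH⁻]^2 = s · (2s)^2 = 4s^3 = 7.1×10⁻¹⁶
s = 5.6×10⁻⁶ M
[OH⁻] = 2s = 1.1×10⁻⁵ M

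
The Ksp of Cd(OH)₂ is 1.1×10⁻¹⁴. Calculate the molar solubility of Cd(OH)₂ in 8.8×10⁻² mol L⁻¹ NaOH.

1.4×10⁻¹² M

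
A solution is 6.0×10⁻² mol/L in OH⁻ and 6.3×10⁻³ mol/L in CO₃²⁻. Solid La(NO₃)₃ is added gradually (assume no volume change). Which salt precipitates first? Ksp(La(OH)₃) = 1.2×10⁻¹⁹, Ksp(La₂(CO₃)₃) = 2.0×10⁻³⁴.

Each salt precipitates once Q = Ksp for that salt.
For La(OH)₃: [La³⁺] = (Ksp/[OH⁻]^3) = 5.6×10⁻¹⁶ mol/L
For La₂(CO₃)₃: [La³⁺] = (Ksp/[CO₃²⁻]^3)^(1/2) = 2.8×10⁻¹⁴ mol/L
Since La(OH)₃ needs less La³⁺ to reach saturation, it precipitates first.

La(OH)₃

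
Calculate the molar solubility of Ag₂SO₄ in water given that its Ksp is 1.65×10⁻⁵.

1.60×10⁻² M

Ag₂SO₄(s) ⇌ 2 Ag⁺(aq) + SO₄²⁻(aq)
If s mol/L of Ag₂SO₄ dissolves, [Ag⁺] = 2s and [SO₄²⁻] = s.
Ksp = [Ag⁺]^2[SO₄²⁻] = (2s)^2 · s = 4s^3
4s^3 = 1.65×10⁻⁵  ⇒  s^3 = 4.13×10⁻⁶
Taking the 3rd root, s = 1.60×10⁻² mol/L.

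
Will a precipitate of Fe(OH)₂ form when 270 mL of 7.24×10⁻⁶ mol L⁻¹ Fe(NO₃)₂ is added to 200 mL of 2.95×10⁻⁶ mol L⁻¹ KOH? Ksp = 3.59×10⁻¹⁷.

The combined volume is 470 mL.
[Fe²⁺] = (7.24×10⁻⁶)(270)/470 = 4.16×10⁻⁶ mol L⁻¹
[OH⁻] = (2.95×10⁻⁶)(200)/470 = 1.26×10⁻⁶ mol L⁻¹
Q = [Fe²⁺][OH⁻]^2 = 6.55×10⁻¹⁸
Q < Ksp (6.55×10⁻¹⁸ vs 3.59×10⁻¹⁷); the solution remains unsaturated and no precipitate forms.

No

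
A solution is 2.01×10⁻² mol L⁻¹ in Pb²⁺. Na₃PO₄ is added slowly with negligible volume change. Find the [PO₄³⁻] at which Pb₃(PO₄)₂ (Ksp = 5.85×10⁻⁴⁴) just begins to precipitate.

Precipitation begins when Q = Ksp.
Pb₃(PO₄)₂(s) ⇌ 3 Pb²⁺(aq) + 2 PO₄³⁻(aq)
Ksp = [Pb²⁺]^3[PO₄³⁻]^2 = [PO₄³⁻]^2(2.01×10⁻²)^3
[PO₄³⁻]^2 = 5.85×10⁻⁴⁴ / (2.01×10⁻²)^3 = 7.20×10⁻³⁹
[PO₄³⁻] = 8.49×10⁻²⁰ mol L⁻¹

8.49×10⁻²⁰ M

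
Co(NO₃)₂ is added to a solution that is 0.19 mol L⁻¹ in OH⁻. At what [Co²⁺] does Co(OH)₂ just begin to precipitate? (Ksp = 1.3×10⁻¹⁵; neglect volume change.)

3.6×10⁻¹⁴ M

Precipitation begins when Q = Ksp.
Co(OH)₂(s) ⇌ Co²⁺(aq) + 2 OH⁻(aq)
Ksp = [Co²⁺][OH⁻]^2 = [Co²⁺](0.19)^2
[Co²⁺] = 1.3×10⁻¹⁵ / (0.19)^2 = 3.6×10⁻¹⁴
[Co²⁺] = 3.6×10⁻¹⁴ mol L⁻¹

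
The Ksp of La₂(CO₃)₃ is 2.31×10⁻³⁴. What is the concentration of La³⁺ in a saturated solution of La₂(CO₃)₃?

1.47×10⁻⁷ M

La₂(CO₃)₃(s) ⇌ 2 La³⁺(aq) + 3 CO₃²⁻(aq)
Let s be the molar solubility. Then [La³⁺] = 2s and [CO₃²⁻] = 3s.
Ksp = [La³⁺]^2[CO₃²⁻]^3 = (2s)^2 · (3s)^3 = 108s^5 = 2.31×10⁻³⁴
s = 7.35×10⁻⁸ M
[La³⁺] = 2s = 1.47×10⁻⁷ M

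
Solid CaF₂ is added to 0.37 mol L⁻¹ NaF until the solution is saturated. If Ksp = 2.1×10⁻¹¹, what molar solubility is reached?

CaF₂(s) ⇌ Ca²⁺(aq) + 2 F⁻(aq)
F⁻ is already present at 0.37 mol L⁻¹. If s mol/L of CaF₂ dissolves, [Ca²⁺] = s while [F⁻] ≈ 0.37 mol L⁻¹.
Ksp = [Ca²⁺][F⁻]^2 = s(0.37)^2
s = 2.1×10⁻¹¹ / (0.37)^2 = 1.5×10⁻¹⁰
s = 1.5×10⁻¹⁰ mol L⁻¹

1.5×10⁻¹⁰ M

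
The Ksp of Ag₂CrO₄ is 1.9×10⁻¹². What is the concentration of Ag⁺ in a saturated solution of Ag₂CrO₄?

1.6×10⁻⁴ M

Ag₂CrO₄(s) ⇌ 2 Ag⁺(aq) + CrO₄²⁻(aq)
For each mole of Ag₂CrO₄ that dissolves per liter, [Ag⁺] = 2s and [CrO₄²⁻] = s; let s denote this solubility.
Ksp = [Ag⁺]^2[CrO₄²⁻] = (2s)^2 · s = 4s^3 = 1.9×10⁻¹²
s = 7.8×10⁻⁵ mol/L
[Ag⁺] = 2s = 1.6×10⁻⁴ mol/L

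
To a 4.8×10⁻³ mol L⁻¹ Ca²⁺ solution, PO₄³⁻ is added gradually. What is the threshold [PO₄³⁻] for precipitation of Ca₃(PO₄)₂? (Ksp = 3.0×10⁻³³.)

1.6×10⁻¹³ M

Precipitation begins when Q = Ksp.
Ca₃(PO₄)₂(s) ⇌ 3 Ca²⁺(aq) + 2 PO₄³⁻(aq)
Ksp = [Ca²⁺]^3[PO₄³⁻]^2 = [PO₄³⁻]^2(4.8×10⁻³)^3
[PO₄³⁻]^2 = 3.0×10⁻³³ / (4.8×10⁻³)^3 = 2.7×10⁻²⁶
[PO₄³⁻] = 1.6×10⁻¹³ mol L⁻¹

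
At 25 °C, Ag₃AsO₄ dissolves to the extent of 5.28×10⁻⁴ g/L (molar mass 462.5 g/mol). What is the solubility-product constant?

Ksp = 4.59×10⁻²³

s = (5.28×10⁻⁴ g L⁻¹)/(462.5 g mol⁻¹) = 1.1416×10⁻⁶ M
Ag₃AsO₄(s) ⇌ 3 Ag⁺(aq) + AsO₄³⁻(aq)
Call the molar solubility s, so that [Ag⁺] = 3s and [AsO₄³⁻] = s.
Ksp = [Ag⁺]^3[AsO₄³⁻] = (3s)^3 · s = 27s^4
Ksp = 27 × (1.1416×10⁻⁶)^4 = 4.59×10⁻²³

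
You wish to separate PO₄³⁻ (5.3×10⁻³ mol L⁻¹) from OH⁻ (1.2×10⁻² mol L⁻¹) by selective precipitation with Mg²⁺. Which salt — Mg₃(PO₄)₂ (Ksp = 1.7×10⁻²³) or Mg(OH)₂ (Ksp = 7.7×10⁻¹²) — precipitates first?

Mg(OH)₂

Precipitation of each salt begins when its ion product equals Ksp.
For Mg₃(PO₄)₂: [Mg²⁺] = (Ksp/[PO₄³⁻]^2)^(1/3) = 8.5×10⁻⁷ mol L⁻¹
For Mg(OH)₂: [Mg²⁺] = (Ksp/[OH⁻]^2) = 5.3×10⁻⁸ mol L⁻¹
The smaller threshold [Mg²⁺] is reached first, so Mg(OH)₂ precipitates first.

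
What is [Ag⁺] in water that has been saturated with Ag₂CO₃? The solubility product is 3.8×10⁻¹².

2.0×10⁻⁴ M

Ag₂CO₃(s) ⇌ 2 Ag⁺(aq) + CO₃²⁻(aq)
If s mol/L of Ag₂CO₃ dissolves, [Ag⁺] = 2s and [CO₃²⁻] = s.
Ksp = [Ag⁺]^2[CO₃²⁻] = (2s)^2 · s = 4s^3 = 3.8×10⁻¹²
s = 9.8×10⁻⁵ M
[Ag⁺] = 2s = 2.0×10⁻⁴ M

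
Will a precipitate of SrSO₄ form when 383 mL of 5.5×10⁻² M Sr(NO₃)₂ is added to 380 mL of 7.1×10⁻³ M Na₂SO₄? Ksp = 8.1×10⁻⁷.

Yes

The combined volume is 763 mL.
[Sr²⁺] = (5.5×10⁻²)(383)/763 = 2.8×10⁻² M
[SO₄²⁻] = (7.1×10⁻³)(380)/763 = 3.5×10⁻³ M
Q = [Sr²⁺][SO₄²⁻] = 9.8×10⁻⁵
Because Q > Ksp (9.8×10⁻⁵ vs 8.1×10⁻⁷), a precipitate of SrSO₄ forms.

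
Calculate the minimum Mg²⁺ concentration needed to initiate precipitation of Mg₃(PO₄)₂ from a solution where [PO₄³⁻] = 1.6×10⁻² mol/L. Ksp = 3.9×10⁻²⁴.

2.5×10⁻⁷ M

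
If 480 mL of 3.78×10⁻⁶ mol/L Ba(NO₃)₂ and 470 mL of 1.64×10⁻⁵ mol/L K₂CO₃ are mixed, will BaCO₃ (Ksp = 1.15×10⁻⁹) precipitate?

No

After mixing, V = 480 mL + 470 mL = 950 mL.
[Ba²⁺] = (3.78×10⁻⁶)(480)/950 = 1.91×10⁻⁶ mol/L
[CO₃²⁻] = (1.64×10⁻⁵)(470)/950 = 8.11×10⁻⁶ mol/L
Q = [Ba²⁺][CO₃²⁻] = 1.55×10⁻¹¹
Q < Ksp (1.55×10⁻¹¹ vs 1.15×10⁻⁹); the solution remains unsaturated and no precipitate forms.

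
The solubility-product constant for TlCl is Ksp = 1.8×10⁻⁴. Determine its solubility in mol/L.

1.3×10⁻² M

TlCl(s) ⇌ Tl⁺(aq) + Cl⁻(aq)
With molar solubility s: [Tl⁺] = s, [Cl⁻] = s.
Ksp = [Tl⁺][Cl⁻] = s · s = s^2
s^2 = 1.8×10⁻⁴
Taking the 2nd root, s = 1.3×10⁻² M.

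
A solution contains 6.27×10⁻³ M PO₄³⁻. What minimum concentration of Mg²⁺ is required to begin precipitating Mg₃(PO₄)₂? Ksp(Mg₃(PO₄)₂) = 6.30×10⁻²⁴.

A salt starts to precipitate once the ion product Q reaches its Ksp.
Mg₃(PO₄)₂(s) ⇌ 3 Mg²⁺(aq) + 2 PO₄³⁻(aq)
Ksp = [Mg²⁺]^3[PO₄³⁻]^2 = [Mg²⁺]^3(6.27×10⁻³)^2
[Mg²⁺]^3 = 6.30×10⁻²⁴ / (6.27×10⁻³)^2 = 1.60×10⁻¹⁹
[Mg²⁺] = 5.43×10⁻⁷ M

5.43×10⁻⁷ M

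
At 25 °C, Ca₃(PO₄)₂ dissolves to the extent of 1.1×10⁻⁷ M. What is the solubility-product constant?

Ca₃(PO₄)₂(s) ⇌ 3 Ca²⁺(aq) + 2 PO₄³⁻(aq)
If s mol/L of Ca₃(PO₄)₂ dissolves, [Ca²⁺] = 3s and [PO₄³⁻] = 2s.
Ksp = [Ca²⁺]^3[PO₄³⁻]^2 = (3s)^3 · (2s)^2 = 108s^5
Ksp = 108 × (1.1×10⁻⁷)^5 = 1.7×10⁻³³

Ksp = 1.7×10⁻³³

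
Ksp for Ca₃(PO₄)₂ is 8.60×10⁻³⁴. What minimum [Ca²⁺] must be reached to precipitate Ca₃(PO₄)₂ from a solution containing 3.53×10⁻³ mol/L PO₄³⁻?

4.10×10⁻¹⁰ M

Precipitation begins when Q = Ksp.
Ca₃(PO₄)₂(s) ⇌ 3 Ca²⁺(aq) + 2 PO₄³⁻(aq)
Ksp = [Ca²⁺]^3[PO₄³⁻]^2 = [Ca²⁺]^3(3.53×10⁻³)^2
[Ca²⁺]^3 = 8.60×10⁻³⁴ / (3.53×10⁻³)^2 = 6.90×10⁻²⁹
[Ca²⁺] = 4.10×10⁻¹⁰ mol/L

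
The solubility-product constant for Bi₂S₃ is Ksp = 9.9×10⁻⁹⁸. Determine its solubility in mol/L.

Bi₂S₃(s) ⇌ 2 Bi³⁺(aq) + 3 S²⁻(aq)
With molar solubility s: [Bi³⁺] = 2s, [S²⁻] = 3s.
Ksp = [Bi³⁺]^2[S²⁻]^3 = (2s)^2 · (3s)^3 = 108s^5
108s^5 = 9.9×10⁻⁹⁸  ⇒  s^5 = 9.2×10⁻¹⁰⁰
Taking the 5th root, s = 1.6×10⁻²⁰ mol/L.

1.6×10⁻²⁰ M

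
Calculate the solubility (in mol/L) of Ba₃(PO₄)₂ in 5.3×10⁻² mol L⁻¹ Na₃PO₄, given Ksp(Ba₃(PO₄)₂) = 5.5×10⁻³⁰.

4.2×10⁻¹⁰ M

Ba₃(PO₄)₂(s) ⇌ 3 Ba²⁺(aq) + 2 PO₄³⁻(aq)
Let s be the solubility of Ba₃(PO₄)₂ here. The common ion gives [PO₄³⁻] ≈ 5.3×10⁻² mol L⁻¹, and [Ba²⁺] = 3s.
Ksp = [Ba²⁺]^3[PO₄³⁻]^2 = (3s)^3(5.3×10⁻²)^2
(3s)^3 = 5.5×10⁻³⁰ / (5.3×10⁻²)^2 = 2.0×10⁻²⁷
s = 4.2×10⁻¹⁰ mol L⁻¹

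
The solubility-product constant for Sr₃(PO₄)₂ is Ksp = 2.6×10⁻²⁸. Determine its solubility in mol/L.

Sr₃(PO₄)₂(s) ⇌ 3 Sr²⁺(aq) + 2 PO₄³⁻(aq)
Call the molar solubility s, so that [Sr²⁺] = 3s and [PO₄³⁻] = 2s.
Ksp = [Sr²⁺]^3[PO₄³⁻]^2 = (3s)^3 · (2s)^2 = 108s^5
108s^5 = 2.6×10⁻²⁸  ⇒  s^5 = 2.4×10⁻³⁰
s = (2.4×10⁻³⁰)^(1/5) = 1.2×10⁻⁶ mol L⁻¹

1.2×10⁻⁶ M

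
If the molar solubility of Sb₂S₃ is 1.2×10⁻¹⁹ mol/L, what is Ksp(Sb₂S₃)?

Sb₂S₃(s) ⇌ 2 Sb³⁺(aq) + 3 S²⁻(aq)
If s mol/L of Sb₂S₃ dissolves, [Sb³⁺] = 2s and [S²⁻] = 3s.
Ksp = [Sb³⁺]^2[S²⁻]^3 = (2s)^2 · (3s)^3 = 108s^5
Ksp = 108 × (1.2×10⁻¹⁹)^5 = 2.7×10⁻⁹³

Ksp = 2.7×10⁻⁹³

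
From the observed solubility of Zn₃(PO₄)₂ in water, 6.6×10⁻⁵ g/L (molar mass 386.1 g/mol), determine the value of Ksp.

s = (6.6×10⁻⁵ g L⁻¹)/(386.1 g mol⁻¹) = 1.709×10⁻⁷ M
Zn₃(PO₄)₂(s) ⇌ 3 Zn²⁺(aq) + 2 PO₄³⁻(aq)
If s mol/L of Zn₃(PO₄)₂ dissolves, [Zn²⁺] = 3s and [PO₄³⁻] = 2s.
Ksp = [Zn²⁺]^3[PO₄³⁻]^2 = (3s)^3 · (2s)^2 = 108s^5
Ksp = 108 × (1.709×10⁻⁷)^5 = 1.6×10⁻³²

Ksp = 1.6×10⁻³²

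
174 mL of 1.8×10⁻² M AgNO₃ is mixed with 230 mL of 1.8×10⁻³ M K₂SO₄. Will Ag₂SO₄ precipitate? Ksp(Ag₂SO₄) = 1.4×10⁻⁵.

Total volume after mixing = 174 + 230 = 404 mL.
[Ag⁺] = (1.8×10⁻²)(174)/404 = 7.8×10⁻³ M
[SO₄²⁻] = (1.8×10⁻³)(230)/404 = 1.0×10⁻³ M
Q = [Ag⁺]^2[SO₄²⁻] = 6.2×10⁻⁸
Since Q (6.2×10⁻⁸) is less than Ksp (1.4×10⁻⁵), no Ag₂SO₄ precipitates.

No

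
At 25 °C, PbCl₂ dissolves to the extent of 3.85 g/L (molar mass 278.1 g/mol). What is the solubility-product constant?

Ksp = 1.06×10⁻⁵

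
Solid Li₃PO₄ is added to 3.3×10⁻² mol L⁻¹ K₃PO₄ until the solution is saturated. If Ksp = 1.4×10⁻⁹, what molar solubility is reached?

1.2×10⁻³ M

Li₃PO₄(s) ⇌ 3 Li⁺(aq) + PO₄³⁻(aq)
The solution already contains PO₄³⁻ at 3.3×10⁻² mol L⁻¹. Let s be the molar solubility of Li₃PO₄.
[PO₄³⁻] ≈ 3.3×10⁻² mol L⁻¹ (common ion dominates); [Li⁺] = 3s.
Ksp = [Li⁺]^3[PO₄³⁻] = (3s)^3(3.3×10⁻²)
(3s)^3 = 1.4×10⁻⁹ / (3.3×10⁻²) = 4.2×10⁻⁸
s = 1.2×10⁻³ mol L⁻¹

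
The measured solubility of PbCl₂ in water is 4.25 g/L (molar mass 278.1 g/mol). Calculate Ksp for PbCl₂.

Ksp = 1.43×10⁻⁵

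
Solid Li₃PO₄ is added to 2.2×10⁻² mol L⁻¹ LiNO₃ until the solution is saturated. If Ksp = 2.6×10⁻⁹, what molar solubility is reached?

Li₃PO₄(s) ⇌ 3 Li⁺(aq) + PO₄³⁻(aq)
Li⁺ is already present at 2.2×10⁻² mol L⁻¹. If s mol/L of Li₃PO₄ dissolves, [PO₄³⁻] = s while [Li⁺] ≈ 2.2×10⁻² mol L⁻¹.
Ksp = [Li⁺]^3[PO₄³⁻] = (2.2×10⁻²)^3s
s = 2.6×10⁻⁹ / (2.2×10⁻²)^3 = 2.4×10⁻⁴
s = 2.4×10⁻⁴ mol L⁻¹

2.4×10⁻⁴ M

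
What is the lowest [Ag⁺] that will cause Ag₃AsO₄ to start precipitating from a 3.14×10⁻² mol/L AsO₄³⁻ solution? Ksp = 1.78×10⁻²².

1.78×10⁻⁷ M

Precipitation begins when Q = Ksp.
Ag₃AsO₄(s) ⇌ 3 Ag⁺(aq) + AsO₄³⁻(aq)
Ksp = [Ag⁺]^3[AsO₄³⁻] = [Ag⁺]^3(3.14×10⁻²)
[Ag⁺]^3 = 1.78×10⁻²² / (3.14×10⁻²) = 5.67×10⁻²¹
[Ag⁺] = 1.78×10⁻⁷ mol/L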